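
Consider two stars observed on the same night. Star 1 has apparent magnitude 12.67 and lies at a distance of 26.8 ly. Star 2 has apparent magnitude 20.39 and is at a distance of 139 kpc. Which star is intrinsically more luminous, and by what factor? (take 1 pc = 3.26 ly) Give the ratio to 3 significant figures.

Star 1: d = 26.8 ly / 3.26 = 8.221 pc
Star 1: M = m − 5 log₁₀ d + 5 = 12.67 − 5·0.9149 + 5 = 13.095
Star 2: d = 139 kpc = 139000 pc
Star 2: M = m − 5 log₁₀ d + 5 = 20.39 − 5·5.1430 + 5 = -0.325
ΔM = M_1 − M_2 = 13.095 − (-0.325) = 13.420; smaller M is more luminous → Star 2.
L ratio = 10^(0.4 |ΔM|) = 10^5.368 = 233500

Star 2 is more luminous, by a factor of 233000.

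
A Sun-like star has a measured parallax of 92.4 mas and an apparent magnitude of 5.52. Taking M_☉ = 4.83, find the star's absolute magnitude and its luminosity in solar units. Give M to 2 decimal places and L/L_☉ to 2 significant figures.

M ≈ 5.35; L/L_☉ ≈ 0.62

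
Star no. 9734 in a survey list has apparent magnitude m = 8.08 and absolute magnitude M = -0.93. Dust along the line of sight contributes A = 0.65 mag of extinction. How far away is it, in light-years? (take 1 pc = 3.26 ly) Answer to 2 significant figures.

d ≈ 1500 ly

m − M = 5 log₁₀(d/10 pc) + A  ⇒  8.08 − (-0.93) − 0.65 = 5 log₁₀(d/10)
8.360 = 5 log₁₀(d/10)
log₁₀ d = (m − M − A)/5 + 1 = 2.6720
d = 10^2.6720 = 469.9 pc
= 1532 ly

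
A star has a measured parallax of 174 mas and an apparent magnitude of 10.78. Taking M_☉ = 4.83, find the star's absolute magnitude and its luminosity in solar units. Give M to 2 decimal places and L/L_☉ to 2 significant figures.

d = 1/p = 1000/174 mas = 5.747 pc
M = m − 5 log₁₀ d + 5 = 10.78 − 5·0.7595 + 5 = 11.983
M − M_☉ = 11.983 − 4.83 = 7.153
L/L_☉ = 10^(−0.4 × 7.153) = 1.377×10^-3

M ≈ 11.98; L/L_☉ ≈ 1.4×10^-3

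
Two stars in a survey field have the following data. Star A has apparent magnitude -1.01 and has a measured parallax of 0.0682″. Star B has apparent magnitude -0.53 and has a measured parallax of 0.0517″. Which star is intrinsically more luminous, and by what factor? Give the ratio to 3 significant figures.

Star B is more luminous, by a factor of 1.12.

Star A: d = 1/p = 1/0.0682″ = 14.66 pc
Star A: M = m − 5 log₁₀ d + 5 = -1.01 − 5·1.1662 + 5 = -1.841
Star B: d = 1/p = 1/0.0517″ = 19.34 pc
Star B: M = m − 5 log₁₀ d + 5 = -0.53 − 5·1.2865 + 5 = -1.963
ΔM = M_A − M_B = -1.841 − (-1.963) = 0.121; smaller M is more luminous → Star B.
L ratio = 10^(0.4 |ΔM|) = 10^0.049 = 1.118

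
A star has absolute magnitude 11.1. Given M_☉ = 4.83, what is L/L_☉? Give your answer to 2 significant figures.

M − M_☉ = 11.1 − 4.83 = 6.270
L/L_☉ = 10^(−0.4 (M − M_☉)) = 10^-2.508 = 3.105×10^-3

L/L_☉ ≈ 3.1×10^-3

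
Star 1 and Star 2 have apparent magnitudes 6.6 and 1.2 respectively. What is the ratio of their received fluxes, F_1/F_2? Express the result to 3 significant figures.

F_1/F_2 ≈ 6.92×10^-3

Δm = 6.6 − (1.2) = 5.4
Flux ratio = 10^(−0.4 Δm) = 10^(−0.4 × 5.4) = 10^-2.160 = 6.918×10^-3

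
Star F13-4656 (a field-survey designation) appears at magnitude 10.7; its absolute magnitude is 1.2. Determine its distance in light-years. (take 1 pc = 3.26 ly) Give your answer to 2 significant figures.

μ = m − M = 9.500
m − M = 5 log₁₀ d − 5
log₁₀ d = (m − M)/5 + 1 = 2.9000
d = 10^2.9000 = 794.3 pc
= 2590 ly

d ≈ 2600 ly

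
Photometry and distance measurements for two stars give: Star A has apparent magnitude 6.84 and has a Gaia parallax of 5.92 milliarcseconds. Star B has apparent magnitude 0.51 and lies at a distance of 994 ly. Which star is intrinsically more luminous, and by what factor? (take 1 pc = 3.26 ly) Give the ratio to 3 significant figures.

Star A: p = 5.92 mas = 5.92×10^-3″ → d = 1/p = 168.9 pc
Star A: M = m − 5 log₁₀ d + 5 = 6.84 − 5·2.2277 + 5 = 0.702
Star B: d = 994 ly / 3.26 = 304.9 pc
Star B: M = m − 5 log₁₀ d + 5 = 0.51 − 5·2.4842 + 5 = -6.911
ΔM = M_A − M_B = 0.702 − (-6.911) = 7.612; smaller M is more luminous → Star B.
L ratio = 10^(0.4 |ΔM|) = 10^3.045 = 1109

Star B is more luminous, by a factor of 1110.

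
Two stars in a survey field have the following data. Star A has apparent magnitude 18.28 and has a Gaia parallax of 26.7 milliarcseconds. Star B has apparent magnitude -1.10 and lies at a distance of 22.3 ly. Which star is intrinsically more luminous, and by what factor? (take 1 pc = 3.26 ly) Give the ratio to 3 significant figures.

Star B is more luminous, by a factor of 1.88×10^6.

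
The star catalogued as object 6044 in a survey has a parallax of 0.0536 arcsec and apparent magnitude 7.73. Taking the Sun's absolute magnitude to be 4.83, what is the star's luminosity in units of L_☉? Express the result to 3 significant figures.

d = 1/p = 1/0.0536″ = 18.66 pc
M = m − 5 log₁₀ d + 5 = 7.73 − 5·1.2708 + 5 = 6.376
M − M_☉ = 6.376 − 4.83 = 1.546
L/L_☉ = 10^(−0.4 × 1.546) = 0.2408

L/L_☉ ≈ 0.241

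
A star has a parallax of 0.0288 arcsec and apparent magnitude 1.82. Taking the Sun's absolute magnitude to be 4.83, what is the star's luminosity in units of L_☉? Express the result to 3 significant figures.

L/L_☉ ≈ 193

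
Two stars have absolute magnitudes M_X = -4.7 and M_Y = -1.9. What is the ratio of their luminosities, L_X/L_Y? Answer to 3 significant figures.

L_X/L_Y ≈ 13.2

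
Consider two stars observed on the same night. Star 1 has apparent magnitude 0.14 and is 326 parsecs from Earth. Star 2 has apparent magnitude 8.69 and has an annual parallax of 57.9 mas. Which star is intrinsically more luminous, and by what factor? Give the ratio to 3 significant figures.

Star 1 is more luminous, by a factor of 937000.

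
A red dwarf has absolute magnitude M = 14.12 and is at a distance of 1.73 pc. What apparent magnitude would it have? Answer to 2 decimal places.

m ≈ 10.31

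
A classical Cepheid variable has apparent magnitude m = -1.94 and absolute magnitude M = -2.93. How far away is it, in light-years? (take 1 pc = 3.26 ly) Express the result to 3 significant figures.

μ = m − M = 0.990
m − M = 5 log₁₀ d − 5
log₁₀ d = (m − M)/5 + 1 = 1.1980
d = 10^1.1980 = 15.78 pc
= 51.43 ly

d ≈ 51.4 ly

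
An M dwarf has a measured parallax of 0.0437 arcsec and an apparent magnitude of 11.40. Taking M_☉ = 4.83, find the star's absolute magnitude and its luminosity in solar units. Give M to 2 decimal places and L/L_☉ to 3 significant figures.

d = 1/p = 1/0.0437″ = 22.88 pc
M = m − 5 log₁₀ d + 5 = 11.40 − 5·1.3595 + 5 = 9.602
M − M_☉ = 9.602 − 4.83 = 4.772
L/L_☉ = 10^(−0.4 × 4.772) = 0.01233

M ≈ 9.60; L/L_☉ ≈ 0.0123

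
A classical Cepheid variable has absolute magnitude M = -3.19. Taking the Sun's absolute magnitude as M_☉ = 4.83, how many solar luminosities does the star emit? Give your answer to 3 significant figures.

M − M_☉ = -3.19 − 4.83 = -8.020
L/L_☉ = 10^(−0.4 (M − M_☉)) = 10^3.208 = 1614

L/L_☉ ≈ 1610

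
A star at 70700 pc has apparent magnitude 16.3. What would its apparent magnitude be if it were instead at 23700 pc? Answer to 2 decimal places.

Flux ∝ 1/d², so Δm = 5 log₁₀(d₂/d₁) = 5 log₁₀(23700/70700) = -2.373
m₂ = m₁ + Δm = 16.3 + (-2.373) = 13.927

m ≈ 13.93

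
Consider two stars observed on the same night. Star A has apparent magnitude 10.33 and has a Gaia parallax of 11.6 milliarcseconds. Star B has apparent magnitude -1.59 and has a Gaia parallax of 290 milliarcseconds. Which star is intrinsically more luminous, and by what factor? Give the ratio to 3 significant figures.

Star B is more luminous, by a factor of 93.8.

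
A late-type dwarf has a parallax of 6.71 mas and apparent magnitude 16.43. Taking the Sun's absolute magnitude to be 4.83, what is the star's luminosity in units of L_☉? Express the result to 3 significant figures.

d = 1/p = 1000/6.71 mas = 149.0 pc
M = m − 5 log₁₀ d + 5 = 16.43 − 5·2.1733 + 5 = 10.564
M − M_☉ = 10.564 − 4.83 = 5.734
L/L_☉ = 10^(−0.4 × 5.734) = 5.088×10^-3

L/L_☉ ≈ 5.09×10^-3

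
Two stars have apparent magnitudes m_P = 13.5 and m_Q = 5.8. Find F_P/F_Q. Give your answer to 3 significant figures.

F_P/F_Q ≈ 8.32×10^-4

Δm = 13.5 − (5.8) = 7.7
Flux ratio = 10^(−0.4 Δm) = 10^(−0.4 × 7.7) = 10^-3.080 = 8.318×10^-4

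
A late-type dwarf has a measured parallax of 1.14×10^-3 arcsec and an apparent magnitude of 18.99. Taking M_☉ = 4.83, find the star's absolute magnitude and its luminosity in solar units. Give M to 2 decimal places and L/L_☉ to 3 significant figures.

M ≈ 9.27; L/L_☉ ≈ 0.0167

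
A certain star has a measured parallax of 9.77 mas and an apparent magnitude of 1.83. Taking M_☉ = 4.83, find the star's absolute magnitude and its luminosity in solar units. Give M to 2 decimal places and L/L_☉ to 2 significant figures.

M ≈ -3.22; L/L_☉ ≈ 1700

d = 1/p = 1000/9.77 mas = 102.4 pc
M = m − 5 log₁₀ d + 5 = 1.83 − 5·2.0101 + 5 = -3.221
M − M_☉ = -3.221 − 4.83 = -8.051
L/L_☉ = 10^(−0.4 × -8.051) = 1660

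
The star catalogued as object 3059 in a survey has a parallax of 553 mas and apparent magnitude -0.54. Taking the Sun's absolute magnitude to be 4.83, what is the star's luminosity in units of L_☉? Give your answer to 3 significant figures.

L/L_☉ ≈ 4.60

d = 1/p = 1000/553 mas = 1.808 pc
M = m − 5 log₁₀ d + 5 = -0.54 − 5·0.2573 + 5 = 3.174
M − M_☉ = 3.174 − 4.83 = -1.656
L/L_☉ = 10^(−0.4 × -1.656) = 4.598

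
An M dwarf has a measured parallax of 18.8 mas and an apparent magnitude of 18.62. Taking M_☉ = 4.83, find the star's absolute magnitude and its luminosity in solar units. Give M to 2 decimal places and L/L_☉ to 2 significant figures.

M ≈ 14.99; L/L_☉ ≈ 8.6×10^-5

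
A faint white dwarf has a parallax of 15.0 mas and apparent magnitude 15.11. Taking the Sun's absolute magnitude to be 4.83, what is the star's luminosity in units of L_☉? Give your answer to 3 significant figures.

d = 1/p = 1000/15.0 mas = 66.67 pc
M = m − 5 log₁₀ d + 5 = 15.11 − 5·1.8239 + 5 = 10.990
M − M_☉ = 10.990 − 4.83 = 6.160
L/L_☉ = 10^(−0.4 × 6.160) = 3.434×10^-3

L/L_☉ ≈ 3.43×10^-3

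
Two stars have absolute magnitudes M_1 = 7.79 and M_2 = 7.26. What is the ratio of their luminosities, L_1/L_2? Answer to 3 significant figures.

L_1/L_2 ≈ 0.614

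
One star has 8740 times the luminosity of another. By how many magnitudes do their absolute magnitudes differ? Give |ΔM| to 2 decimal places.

Pogson: ΔM = −2.5 log₁₀(ratio) = −2.5 log₁₀(8740) = −2.5 × 3.9415 = -9.854

|ΔM| ≈ 9.85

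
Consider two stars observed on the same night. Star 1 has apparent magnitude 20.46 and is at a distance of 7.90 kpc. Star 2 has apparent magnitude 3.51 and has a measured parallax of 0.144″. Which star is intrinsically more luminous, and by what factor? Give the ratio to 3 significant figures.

Star 2 is more luminous, by a factor of 4.66.

Star 1: d = 7.90 kpc = 7900 pc
Star 1: M = m − 5 log₁₀ d + 5 = 20.46 − 5·3.8976 + 5 = 5.972
Star 2: d = 1/p = 1/0.144″ = 6.944 pc
Star 2: M = m − 5 log₁₀ d + 5 = 3.51 − 5·0.8416 + 5 = 4.302
ΔM = M_1 − M_2 = 5.972 − (4.302) = 1.670; smaller M is more luminous → Star 2.
L ratio = 10^(0.4 |ΔM|) = 10^0.668 = 4.656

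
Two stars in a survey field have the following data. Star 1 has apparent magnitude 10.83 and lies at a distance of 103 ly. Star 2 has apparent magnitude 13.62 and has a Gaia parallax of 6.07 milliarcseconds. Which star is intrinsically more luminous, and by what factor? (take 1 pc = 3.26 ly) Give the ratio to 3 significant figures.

Star 1: d = 103 ly / 3.26 = 31.60 pc
Star 1: M = m − 5 log₁₀ d + 5 = 10.83 − 5·1.4996 + 5 = 8.332
Star 2: p = 6.07 mas = 6.07×10^-3″ → d = 1/p = 164.7 pc
Star 2: M = m − 5 log₁₀ d + 5 = 13.62 − 5·2.2168 + 5 = 7.536
ΔM = M_1 − M_2 = 8.332 − (7.536) = 0.796; smaller M is more luminous → Star 2.
L ratio = 10^(0.4 |ΔM|) = 10^0.318 = 2.082

Star 2 is more luminous, by a factor of 2.08.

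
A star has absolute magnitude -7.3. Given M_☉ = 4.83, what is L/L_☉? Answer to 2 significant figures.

M − M_☉ = -7.3 − 4.83 = -12.130
L/L_☉ = 10^(−0.4 (M − M_☉)) = 10^4.852 = 71120

L/L_☉ ≈ 71000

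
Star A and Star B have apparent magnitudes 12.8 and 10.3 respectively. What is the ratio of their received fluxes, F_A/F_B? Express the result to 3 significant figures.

Δm = 12.8 − (10.3) = 2.5
Flux ratio = 10^(−0.4 Δm) = 10^(−0.4 × 2.5) = 10^-1.000 = 0.1000

F_A/F_B ≈ 0.100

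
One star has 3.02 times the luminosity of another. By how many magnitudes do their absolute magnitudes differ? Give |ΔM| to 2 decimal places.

Pogson: ΔM = −2.5 log₁₀(ratio) = −2.5 log₁₀(3.02) = −2.5 × 0.4800 = -1.200

|ΔM| ≈ 1.20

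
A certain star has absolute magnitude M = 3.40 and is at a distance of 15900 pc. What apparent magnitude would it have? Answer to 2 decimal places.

m ≈ 19.41

m = M + 5 log₁₀ d − 5 = 3.40 + 5·4.2014 − 5 = 19.407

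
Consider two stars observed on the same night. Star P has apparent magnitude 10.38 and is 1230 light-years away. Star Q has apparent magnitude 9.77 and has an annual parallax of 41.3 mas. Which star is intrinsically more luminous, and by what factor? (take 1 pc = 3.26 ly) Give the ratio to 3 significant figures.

Star P is more luminous, by a factor of 138.

Star P: d = 1230 ly / 3.26 = 377.3 pc
Star P: M = m − 5 log₁₀ d + 5 = 10.38 − 5·2.5767 + 5 = 2.497
Star Q: p = 41.3 mas = 0.0413″ → d = 1/p = 24.21 pc
Star Q: M = m − 5 log₁₀ d + 5 = 9.77 − 5·1.3840 + 5 = 7.850
ΔM = M_P − M_Q = 2.497 − (7.850) = -5.353; smaller M is more luminous → Star P.
L ratio = 10^(0.4 |ΔM|) = 10^2.141 = 138.4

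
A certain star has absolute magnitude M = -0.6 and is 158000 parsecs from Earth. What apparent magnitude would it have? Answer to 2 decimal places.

m = M + 5 log₁₀ d − 5 = -0.6 + 5·5.1987 − 5 = 20.393

m ≈ 20.39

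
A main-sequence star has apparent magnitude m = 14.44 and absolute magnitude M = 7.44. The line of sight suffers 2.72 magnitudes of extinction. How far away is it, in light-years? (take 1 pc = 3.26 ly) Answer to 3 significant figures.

d ≈ 234 ly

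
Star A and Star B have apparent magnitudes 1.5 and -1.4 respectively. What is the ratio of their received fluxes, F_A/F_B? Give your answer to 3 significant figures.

Magnitude difference = 2.9
Flux ratio = 10^(−0.4 Δm) = 10^(−0.4 × 2.9) = 10^-1.160 = 0.06918

F_A/F_B ≈ 0.0692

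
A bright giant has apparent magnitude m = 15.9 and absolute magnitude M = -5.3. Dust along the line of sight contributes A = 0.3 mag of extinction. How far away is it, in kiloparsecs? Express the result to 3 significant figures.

d ≈ 151 kpc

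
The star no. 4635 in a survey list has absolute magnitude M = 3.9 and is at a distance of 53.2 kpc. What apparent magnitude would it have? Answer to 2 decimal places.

d = 53.2 kpc = 53200 pc
m = M + 5 log₁₀ d − 5 = 3.9 + 5·4.7259 − 5 = 22.530

m ≈ 22.53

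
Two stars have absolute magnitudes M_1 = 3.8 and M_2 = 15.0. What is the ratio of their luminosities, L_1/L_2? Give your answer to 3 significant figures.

L_1/L_2 ≈ 30200

ΔM = M_1 − M_2 = -11.2
L_1/L_2 = 10^(−0.4 ΔM) = 10^4.480 = 30200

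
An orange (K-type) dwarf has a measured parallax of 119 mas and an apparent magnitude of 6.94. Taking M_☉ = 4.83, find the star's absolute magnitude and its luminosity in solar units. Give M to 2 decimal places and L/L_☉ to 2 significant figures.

M ≈ 7.32; L/L_☉ ≈ 0.10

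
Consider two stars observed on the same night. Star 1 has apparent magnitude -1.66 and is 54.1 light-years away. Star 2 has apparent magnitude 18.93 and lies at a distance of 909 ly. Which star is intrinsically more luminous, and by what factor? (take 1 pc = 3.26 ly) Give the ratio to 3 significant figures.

Star 1: d = 54.1 ly / 3.26 = 16.60 pc
Star 1: M = m − 5 log₁₀ d + 5 = -1.66 − 5·1.2200 + 5 = -2.760
Star 2: d = 909 ly / 3.26 = 278.8 pc
Star 2: M = m − 5 log₁₀ d + 5 = 18.93 − 5·2.4453 + 5 = 11.703
ΔM = M_1 − M_2 = -2.760 − (11.703) = -14.463; smaller M is more luminous → Star 1.
L ratio = 10^(0.4 |ΔM|) = 10^5.785 = 609900

Star 1 is more luminous, by a factor of 610000.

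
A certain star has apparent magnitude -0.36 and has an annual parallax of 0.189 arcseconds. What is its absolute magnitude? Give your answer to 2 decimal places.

M ≈ 1.02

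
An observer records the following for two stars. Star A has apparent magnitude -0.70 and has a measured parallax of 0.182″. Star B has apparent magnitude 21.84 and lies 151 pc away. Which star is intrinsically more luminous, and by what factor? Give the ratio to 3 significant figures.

Star A: d = 1/p = 1/0.182″ = 5.495 pc
Star A: M = m − 5 log₁₀ d + 5 = -0.70 − 5·0.7399 + 5 = 0.600
Star B: M = m − 5 log₁₀ d + 5 = 21.84 − 5·2.1790 + 5 = 15.945
ΔM = M_A − M_B = 0.600 − (15.945) = -15.345; smaller M is more luminous → Star A.
L ratio = 10^(0.4 |ΔM|) = 10^6.138 = 1.374×10^6

Star A is more luminous, by a factor of 1.37×10^6.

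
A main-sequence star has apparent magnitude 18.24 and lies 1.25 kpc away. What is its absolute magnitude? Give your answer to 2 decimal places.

M ≈ 7.76

d = 1.25 kpc = 1250 pc
5 log₁₀(d/10 pc) = 5 log₁₀(1250) − 5 = 10.485
M = m − 5 log₁₀(d/10) = 18.24 − 10.485 = 7.755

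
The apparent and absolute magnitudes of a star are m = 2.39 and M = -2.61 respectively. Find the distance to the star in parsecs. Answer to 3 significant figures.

d ≈ 100 pc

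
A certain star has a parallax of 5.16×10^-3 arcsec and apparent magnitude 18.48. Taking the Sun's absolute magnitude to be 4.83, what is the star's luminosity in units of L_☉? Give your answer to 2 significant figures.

L/L_☉ ≈ 1.3×10^-3

d = 1/p = 1/5.16×10^-3″ = 193.8 pc
M = m − 5 log₁₀ d + 5 = 18.48 − 5·2.2874 + 5 = 12.043
M − M_☉ = 12.043 − 4.83 = 7.213
L/L_☉ = 10^(−0.4 × 7.213) = 1.302×10^-3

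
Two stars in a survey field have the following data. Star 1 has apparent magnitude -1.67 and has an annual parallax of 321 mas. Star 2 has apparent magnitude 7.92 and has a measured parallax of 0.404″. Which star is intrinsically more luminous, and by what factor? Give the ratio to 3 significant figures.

Star 1 is more luminous, by a factor of 10900.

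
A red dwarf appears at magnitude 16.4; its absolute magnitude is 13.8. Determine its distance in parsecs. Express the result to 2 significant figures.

Distance modulus: m − M = 16.4 − (13.8) = 2.600
m − M = 5 log₁₀ d − 5
log₁₀ d = (m − M)/5 + 1 = 1.5200
d = 10^1.5200 = 33.11 pc

d ≈ 33 pc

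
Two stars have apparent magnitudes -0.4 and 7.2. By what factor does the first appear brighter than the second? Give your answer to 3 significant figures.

1100

Magnitude difference = -7.6
Flux ratio = 10^(−0.4 Δm) = 10^(−0.4 × -7.6) = 10^3.040 = 1096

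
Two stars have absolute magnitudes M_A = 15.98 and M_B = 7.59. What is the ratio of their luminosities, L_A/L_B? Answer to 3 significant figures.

ΔM = M_A − M_B = 8.39
L_A/L_B = 10^(−0.4 ΔM) = 10^-3.356 = 4.406×10^-4

L_A/L_B ≈ 4.41×10^-4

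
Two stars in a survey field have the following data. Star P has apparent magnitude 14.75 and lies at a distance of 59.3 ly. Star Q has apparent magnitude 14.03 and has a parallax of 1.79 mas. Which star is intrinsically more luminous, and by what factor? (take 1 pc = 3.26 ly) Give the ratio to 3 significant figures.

Star P: d = 59.3 ly / 3.26 = 18.19 pc
Star P: M = m − 5 log₁₀ d + 5 = 14.75 − 5·1.2598 + 5 = 13.451
Star Q: p = 1.79 mas = 1.79×10^-3″ → d = 1/p = 558.7 pc
Star Q: M = m − 5 log₁₀ d + 5 = 14.03 − 5·2.7471 + 5 = 5.294
ΔM = M_P − M_Q = 13.451 − (5.294) = 8.157; smaller M is more luminous → Star Q.
L ratio = 10^(0.4 |ΔM|) = 10^3.263 = 1831

Star Q is more luminous, by a factor of 1830.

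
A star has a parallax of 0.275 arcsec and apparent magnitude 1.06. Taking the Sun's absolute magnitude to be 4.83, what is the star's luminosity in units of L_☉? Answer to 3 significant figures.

L/L_☉ ≈ 4.26

d = 1/p = 1/0.275″ = 3.636 pc
M = m − 5 log₁₀ d + 5 = 1.06 − 5·0.5607 + 5 = 3.257
M − M_☉ = 3.257 − 4.83 = -1.573
L/L_☉ = 10^(−0.4 × -1.573) = 4.259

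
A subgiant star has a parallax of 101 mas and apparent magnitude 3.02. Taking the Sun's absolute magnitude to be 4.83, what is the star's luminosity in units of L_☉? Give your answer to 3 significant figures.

L/L_☉ ≈ 5.19

d = 1/p = 1000/101 mas = 9.901 pc
M = m − 5 log₁₀ d + 5 = 3.02 − 5·0.9957 + 5 = 3.042
M − M_☉ = 3.042 − 4.83 = -1.788
L/L_☉ = 10^(−0.4 × -1.788) = 5.192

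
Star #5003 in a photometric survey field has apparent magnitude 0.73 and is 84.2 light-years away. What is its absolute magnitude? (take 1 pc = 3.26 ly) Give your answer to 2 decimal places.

d = 84.2 ly / 3.26 = 25.83 pc
5 log₁₀(d/10 pc) = 5 log₁₀(25.83) − 5 = 2.060
M = m − 5 log₁₀(d/10) = 0.73 − 2.060 = -1.330

M ≈ -1.33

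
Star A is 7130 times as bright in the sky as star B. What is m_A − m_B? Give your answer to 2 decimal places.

Pogson: Δm = −2.5 log₁₀(ratio) = −2.5 log₁₀(7130) = −2.5 × 3.8531 = -9.633
Star A is brighter, so it has the smaller magnitude: the difference is negative.

m_A − m_B ≈ -9.63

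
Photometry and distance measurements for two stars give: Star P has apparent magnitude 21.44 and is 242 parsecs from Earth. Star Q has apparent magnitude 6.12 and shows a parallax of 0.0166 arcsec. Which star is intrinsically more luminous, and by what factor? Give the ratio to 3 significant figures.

Star Q is more luminous, by a factor of 83200.

Star P: M = m − 5 log₁₀ d + 5 = 21.44 − 5·2.3838 + 5 = 14.521
Star Q: d = 1/p = 1/0.0166″ = 60.24 pc
Star Q: M = m − 5 log₁₀ d + 5 = 6.12 − 5·1.7799 + 5 = 2.221
ΔM = M_P − M_Q = 14.521 − (2.221) = 12.300; smaller M is more luminous → Star Q.
L ratio = 10^(0.4 |ΔM|) = 10^4.920 = 83210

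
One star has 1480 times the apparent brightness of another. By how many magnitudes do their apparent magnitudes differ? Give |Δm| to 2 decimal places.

Pogson: Δm = −2.5 log₁₀(ratio) = −2.5 log₁₀(1480) = −2.5 × 3.1703 = -7.926

|Δm| ≈ 7.93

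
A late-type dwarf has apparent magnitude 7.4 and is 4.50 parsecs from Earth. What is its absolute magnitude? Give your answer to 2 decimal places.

M ≈ 9.13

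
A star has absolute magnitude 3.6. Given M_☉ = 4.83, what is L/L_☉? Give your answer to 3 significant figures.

L/L_☉ ≈ 3.10

M − M_☉ = 3.6 − 4.83 = -1.230
L/L_☉ = 10^(−0.4 (M − M_☉)) = 10^0.492 = 3.105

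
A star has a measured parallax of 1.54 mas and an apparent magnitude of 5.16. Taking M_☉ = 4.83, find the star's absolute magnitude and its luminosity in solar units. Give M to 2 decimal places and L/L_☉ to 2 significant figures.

d = 1/p = 1000/1.54 mas = 649.4 pc
M = m − 5 log₁₀ d + 5 = 5.16 − 5·2.8125 + 5 = -3.902
M − M_☉ = -3.902 − 4.83 = -8.732
L/L_☉ = 10^(−0.4 × -8.732) = 3111

M ≈ -3.90; L/L_☉ ≈ 3100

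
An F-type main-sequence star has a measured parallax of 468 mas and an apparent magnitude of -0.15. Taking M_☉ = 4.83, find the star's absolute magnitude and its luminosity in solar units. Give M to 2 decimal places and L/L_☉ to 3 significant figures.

M ≈ 3.20; L/L_☉ ≈ 4.48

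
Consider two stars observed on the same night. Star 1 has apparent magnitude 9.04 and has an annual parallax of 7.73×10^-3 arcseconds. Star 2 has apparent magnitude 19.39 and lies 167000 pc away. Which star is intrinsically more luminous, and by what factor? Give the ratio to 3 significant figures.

Star 2 is more luminous, by a factor of 121.

Star 1: d = 1/p = 1/7.73×10^-3″ = 129.4 pc
Star 1: M = m − 5 log₁₀ d + 5 = 9.04 − 5·2.1118 + 5 = 3.481
Star 2: M = m − 5 log₁₀ d + 5 = 19.39 − 5·5.2227 + 5 = -1.724
ΔM = M_1 − M_2 = 3.481 − (-1.724) = 5.204; smaller M is more luminous → Star 2.
L ratio = 10^(0.4 |ΔM|) = 10^2.082 = 120.7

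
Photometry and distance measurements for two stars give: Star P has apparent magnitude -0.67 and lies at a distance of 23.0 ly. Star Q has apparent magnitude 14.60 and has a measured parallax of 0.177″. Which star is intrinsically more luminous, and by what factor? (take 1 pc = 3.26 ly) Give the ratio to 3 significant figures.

Star P: d = 23.0 ly / 3.26 = 7.055 pc
Star P: M = m − 5 log₁₀ d + 5 = -0.67 − 5·0.8485 + 5 = 0.087
Star Q: d = 1/p = 1/0.177″ = 5.650 pc
Star Q: M = m − 5 log₁₀ d + 5 = 14.60 − 5·0.7520 + 5 = 15.840
ΔM = M_P − M_Q = 0.087 − (15.840) = -15.752; smaller M is more luminous → Star P.
L ratio = 10^(0.4 |ΔM|) = 10^6.301 = 2.000×10^6

Star P is more luminous, by a factor of 2.00×10^6.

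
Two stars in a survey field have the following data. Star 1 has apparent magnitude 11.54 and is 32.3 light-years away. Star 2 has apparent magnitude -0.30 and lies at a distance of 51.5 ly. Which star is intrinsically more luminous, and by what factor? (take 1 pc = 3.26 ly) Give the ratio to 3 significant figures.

Star 2 is more luminous, by a factor of 138000.

Star 1: d = 32.3 ly / 3.26 = 9.908 pc
Star 1: M = m − 5 log₁₀ d + 5 = 11.54 − 5·0.9960 + 5 = 11.560
Star 2: d = 51.5 ly / 3.26 = 15.80 pc
Star 2: M = m − 5 log₁₀ d + 5 = -0.30 − 5·1.1986 + 5 = -1.293
ΔM = M_1 − M_2 = 11.560 − (-1.293) = 12.853; smaller M is more luminous → Star 2.
L ratio = 10^(0.4 |ΔM|) = 10^5.141 = 138400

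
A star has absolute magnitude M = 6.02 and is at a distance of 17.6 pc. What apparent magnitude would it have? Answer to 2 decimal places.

m ≈ 7.25

m = M + 5 log₁₀ d − 5 = 6.02 + 5·1.2455 − 5 = 7.248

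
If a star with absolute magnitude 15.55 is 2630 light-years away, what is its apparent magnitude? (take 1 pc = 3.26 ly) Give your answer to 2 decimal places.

d = 2630 ly / 3.26 = 806.7 pc
m = M + 5 log₁₀ d − 5 = 15.55 + 5·2.9067 − 5 = 25.084

m ≈ 25.08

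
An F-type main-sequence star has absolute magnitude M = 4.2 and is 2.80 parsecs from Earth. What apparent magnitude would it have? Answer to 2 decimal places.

m = M + 5 log₁₀ d − 5 = 4.2 + 5·0.4472 − 5 = 1.436

m ≈ 1.44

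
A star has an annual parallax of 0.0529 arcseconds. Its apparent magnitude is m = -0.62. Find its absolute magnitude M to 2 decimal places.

M ≈ -2.00

d = 1/p = 1/0.0529″ = 18.90 pc
5 log₁₀(d/10 pc) = 5 log₁₀(18.90) − 5 = 1.383
M = m − 5 log₁₀(d/10) = -0.62 − 1.383 = -2.003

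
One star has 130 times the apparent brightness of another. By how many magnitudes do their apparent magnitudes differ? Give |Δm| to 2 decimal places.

Pogson: Δm = −2.5 log₁₀(ratio) = −2.5 log₁₀(130) = −2.5 × 2.1139 = -5.285

|Δm| ≈ 5.28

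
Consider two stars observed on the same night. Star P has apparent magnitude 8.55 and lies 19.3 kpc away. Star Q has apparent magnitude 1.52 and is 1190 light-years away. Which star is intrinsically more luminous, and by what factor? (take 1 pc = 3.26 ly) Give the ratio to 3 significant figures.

Star P is more luminous, by a factor of 4.31.

Star P: d = 19.3 kpc = 19300 pc
Star P: M = m − 5 log₁₀ d + 5 = 8.55 − 5·4.2856 + 5 = -7.878
Star Q: d = 1190 ly / 3.26 = 365.0 pc
Star Q: M = m − 5 log₁₀ d + 5 = 1.52 − 5·2.5623 + 5 = -6.292
ΔM = M_P − M_Q = -7.878 − (-6.292) = -1.586; smaller M is more luminous → Star P.
L ratio = 10^(0.4 |ΔM|) = 10^0.634 = 4.310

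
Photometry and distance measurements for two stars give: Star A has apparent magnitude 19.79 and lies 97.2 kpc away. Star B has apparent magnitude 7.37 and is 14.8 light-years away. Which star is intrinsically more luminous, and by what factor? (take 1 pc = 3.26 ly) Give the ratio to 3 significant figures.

Star A is more luminous, by a factor of 4930.

Star A: d = 97.2 kpc = 97200 pc
Star A: M = m − 5 log₁₀ d + 5 = 19.79 − 5·4.9877 + 5 = -0.148
Star B: d = 14.8 ly / 3.26 = 4.540 pc
Star B: M = m − 5 log₁₀ d + 5 = 7.37 − 5·0.6570 + 5 = 9.085
ΔM = M_A − M_B = -0.148 − (9.085) = -9.233; smaller M is more luminous → Star A.
L ratio = 10^(0.4 |ΔM|) = 10^3.693 = 4935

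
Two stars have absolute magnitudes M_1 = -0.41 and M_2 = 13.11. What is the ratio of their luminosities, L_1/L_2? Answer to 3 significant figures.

ΔM = M_1 − M_2 = -13.52
L_1/L_2 = 10^(−0.4 ΔM) = 10^5.408 = 255900

L_1/L_2 ≈ 256000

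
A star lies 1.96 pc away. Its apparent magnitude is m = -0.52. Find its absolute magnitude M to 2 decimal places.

5 log₁₀(d/10 pc) = 5 log₁₀(1.960) − 5 = -3.539
M = m − 5 log₁₀(d/10) = -0.52 + 3.539 = 3.019

M ≈ 3.02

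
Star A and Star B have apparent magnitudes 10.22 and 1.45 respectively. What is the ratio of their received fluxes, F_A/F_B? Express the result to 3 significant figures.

F_A/F_B ≈ 3.10×10^-4

Δm = 10.22 − (1.45) = 8.77
Flux ratio = 10^(−0.4 Δm) = 10^(−0.4 × 8.77) = 10^-3.508 = 3.105×10^-4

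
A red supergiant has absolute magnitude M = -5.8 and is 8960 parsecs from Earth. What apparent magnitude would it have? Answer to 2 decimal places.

m ≈ 8.96

m = M + 5 log₁₀ d − 5 = -5.8 + 5·3.9523 − 5 = 8.962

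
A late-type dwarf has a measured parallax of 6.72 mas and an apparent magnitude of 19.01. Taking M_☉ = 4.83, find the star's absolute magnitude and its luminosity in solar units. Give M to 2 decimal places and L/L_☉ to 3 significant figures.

M ≈ 13.15; L/L_☉ ≈ 4.71×10^-4

d = 1/p = 1000/6.72 mas = 148.8 pc
M = m − 5 log₁₀ d + 5 = 19.01 − 5·2.1726 + 5 = 13.147
M − M_☉ = 13.147 − 4.83 = 8.317
L/L_☉ = 10^(−0.4 × 8.317) = 4.713×10^-4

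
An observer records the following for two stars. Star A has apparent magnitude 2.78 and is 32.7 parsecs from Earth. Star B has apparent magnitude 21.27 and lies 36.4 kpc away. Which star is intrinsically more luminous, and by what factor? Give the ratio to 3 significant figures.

Star A is more luminous, by a factor of 20.1.

Star A: M = m − 5 log₁₀ d + 5 = 2.78 − 5·1.5145 + 5 = 0.207
Star B: d = 36.4 kpc = 36400 pc
Star B: M = m − 5 log₁₀ d + 5 = 21.27 − 5·4.5611 + 5 = 3.464
ΔM = M_A − M_B = 0.207 − (3.464) = -3.257; smaller M is more luminous → Star A.
L ratio = 10^(0.4 |ΔM|) = 10^1.303 = 20.09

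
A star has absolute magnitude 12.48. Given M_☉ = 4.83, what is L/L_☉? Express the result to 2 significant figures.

L/L_☉ ≈ 8.7×10^-4

M − M_☉ = 12.48 − 4.83 = 7.650
L/L_☉ = 10^(−0.4 (M − M_☉)) = 10^-3.060 = 8.710×10^-4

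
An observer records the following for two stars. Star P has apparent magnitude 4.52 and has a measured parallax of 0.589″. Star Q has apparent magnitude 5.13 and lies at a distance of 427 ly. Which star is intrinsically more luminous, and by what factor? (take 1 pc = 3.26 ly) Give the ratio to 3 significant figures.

Star Q is more luminous, by a factor of 3390.

Star P: d = 1/p = 1/0.589″ = 1.698 pc
Star P: M = m − 5 log₁₀ d + 5 = 4.52 − 5·0.2299 + 5 = 8.371
Star Q: d = 427 ly / 3.26 = 131.0 pc
Star Q: M = m − 5 log₁₀ d + 5 = 5.13 − 5·2.1172 + 5 = -0.456
ΔM = M_P − M_Q = 8.371 − (-0.456) = 8.827; smaller M is more luminous → Star Q.
L ratio = 10^(0.4 |ΔM|) = 10^3.531 = 3394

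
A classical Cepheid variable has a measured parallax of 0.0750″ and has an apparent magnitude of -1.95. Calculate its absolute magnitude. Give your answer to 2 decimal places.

d = 1/p = 1/0.0750″ = 13.33 pc
5 log₁₀(d/10 pc) = 5 log₁₀(13.33) − 5 = 0.625
M = m − 5 log₁₀(d/10) = -1.95 − 0.625 = -2.575

M ≈ -2.57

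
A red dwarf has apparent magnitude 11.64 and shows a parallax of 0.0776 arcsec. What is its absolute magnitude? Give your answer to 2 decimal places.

M ≈ 11.09

d = 1/p = 1/0.0776″ = 12.89 pc
5 log₁₀(d/10 pc) = 5 log₁₀(12.89) − 5 = 0.551
M = m − 5 log₁₀(d/10) = 11.64 − 0.551 = 11.089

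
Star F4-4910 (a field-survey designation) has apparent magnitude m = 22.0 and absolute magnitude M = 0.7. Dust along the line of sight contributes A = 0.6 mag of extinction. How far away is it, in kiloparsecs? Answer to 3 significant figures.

m − M = 5 log₁₀(d/10 pc) + A  ⇒  22.0 − (0.7) − 0.6 = 5 log₁₀(d/10)
20.700 = 5 log₁₀(d/10)
log₁₀ d = (m − M − A)/5 + 1 = 5.1400
d = 10^5.1400 = 138000 pc
= 138.0 kpc

d ≈ 138 kpc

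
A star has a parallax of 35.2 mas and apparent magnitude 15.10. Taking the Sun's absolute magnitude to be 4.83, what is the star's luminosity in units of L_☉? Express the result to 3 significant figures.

d = 1/p = 1000/35.2 mas = 28.41 pc
M = m − 5 log₁₀ d + 5 = 15.10 − 5·1.4535 + 5 = 12.833
M − M_☉ = 12.833 − 4.83 = 8.003
L/L_☉ = 10^(−0.4 × 8.003) = 6.294×10^-4

L/L_☉ ≈ 6.29×10^-4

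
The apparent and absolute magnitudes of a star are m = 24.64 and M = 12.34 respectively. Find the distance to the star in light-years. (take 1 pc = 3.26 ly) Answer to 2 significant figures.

d ≈ 9400 ly

Distance modulus: m − M = 24.64 − (12.34) = 12.300
m − M = 5 log₁₀ d − 5
log₁₀ d = (m − M)/5 + 1 = 3.4600
d = 10^3.4600 = 2884 pc
= 9402 ly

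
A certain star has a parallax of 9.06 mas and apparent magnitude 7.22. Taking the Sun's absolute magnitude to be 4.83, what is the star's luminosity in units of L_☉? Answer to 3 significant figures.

d = 1/p = 1000/9.06 mas = 110.4 pc
M = m − 5 log₁₀ d + 5 = 7.22 − 5·2.0429 + 5 = 2.006
M − M_☉ = 2.006 − 4.83 = -2.824
L/L_☉ = 10^(−0.4 × -2.824) = 13.48

L/L_☉ ≈ 13.5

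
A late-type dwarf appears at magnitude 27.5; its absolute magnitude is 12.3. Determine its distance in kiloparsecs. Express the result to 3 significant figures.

Distance modulus: m − M = 27.5 − (12.3) = 15.200
m − M = 5 log₁₀ d − 5
log₁₀ d = (m − M)/5 + 1 = 4.0400
d = 10^4.0400 = 10960 pc
= 10.96 kpc

d ≈ 11.0 kpc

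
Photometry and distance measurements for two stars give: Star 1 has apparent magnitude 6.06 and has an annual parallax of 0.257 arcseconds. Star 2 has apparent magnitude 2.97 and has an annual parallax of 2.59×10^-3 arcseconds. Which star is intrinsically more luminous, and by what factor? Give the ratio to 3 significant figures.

Star 2 is more luminous, by a factor of 170000.

Star 1: d = 1/p = 1/0.257″ = 3.891 pc
Star 1: M = m − 5 log₁₀ d + 5 = 6.06 − 5·0.5901 + 5 = 8.110
Star 2: d = 1/p = 1/2.59×10^-3″ = 386.1 pc
Star 2: M = m − 5 log₁₀ d + 5 = 2.97 − 5·2.5867 + 5 = -4.964
ΔM = M_1 − M_2 = 8.110 − (-4.964) = 13.073; smaller M is more luminous → Star 2.
L ratio = 10^(0.4 |ΔM|) = 10^5.229 = 169500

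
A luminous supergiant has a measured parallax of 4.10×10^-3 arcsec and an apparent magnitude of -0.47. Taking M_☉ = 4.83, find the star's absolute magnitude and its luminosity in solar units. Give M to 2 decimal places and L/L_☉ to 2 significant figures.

d = 1/p = 1/4.10×10^-3″ = 243.9 pc
M = m − 5 log₁₀ d + 5 = -0.47 − 5·2.3872 + 5 = -7.406
M − M_☉ = -7.406 − 4.83 = -12.236
L/L_☉ = 10^(−0.4 × -12.236) = 78420

M ≈ -7.41; L/L_☉ ≈ 78000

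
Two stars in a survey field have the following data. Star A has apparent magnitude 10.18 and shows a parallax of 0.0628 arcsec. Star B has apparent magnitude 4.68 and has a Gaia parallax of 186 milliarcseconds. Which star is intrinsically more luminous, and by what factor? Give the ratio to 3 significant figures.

Star B is more luminous, by a factor of 18.1.

Star A: d = 1/p = 1/0.0628″ = 15.92 pc
Star A: M = m − 5 log₁₀ d + 5 = 10.18 − 5·1.2020 + 5 = 9.170
Star B: p = 186 mas = 0.186″ → d = 1/p = 5.376 pc
Star B: M = m − 5 log₁₀ d + 5 = 4.68 − 5·0.7305 + 5 = 6.028
ΔM = M_A − M_B = 9.170 − (6.028) = 3.142; smaller M is more luminous → Star B.
L ratio = 10^(0.4 |ΔM|) = 10^1.257 = 18.07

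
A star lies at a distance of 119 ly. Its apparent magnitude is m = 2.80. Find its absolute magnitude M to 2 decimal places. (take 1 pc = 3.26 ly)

M ≈ -0.01

d = 119 ly / 3.26 = 36.50 pc
5 log₁₀(d/10 pc) = 5 log₁₀(36.50) − 5 = 2.812
M = m − 5 log₁₀(d/10) = 2.80 − 2.812 = -0.012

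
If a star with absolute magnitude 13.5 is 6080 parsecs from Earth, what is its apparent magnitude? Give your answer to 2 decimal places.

m ≈ 27.42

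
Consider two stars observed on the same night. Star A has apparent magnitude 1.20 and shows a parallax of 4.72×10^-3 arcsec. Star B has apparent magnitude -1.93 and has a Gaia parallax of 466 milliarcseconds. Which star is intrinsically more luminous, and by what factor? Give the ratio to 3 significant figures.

Star A is more luminous, by a factor of 546.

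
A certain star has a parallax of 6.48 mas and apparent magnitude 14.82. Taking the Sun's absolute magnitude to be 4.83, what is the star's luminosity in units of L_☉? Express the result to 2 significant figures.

d = 1/p = 1000/6.48 mas = 154.3 pc
M = m − 5 log₁₀ d + 5 = 14.82 − 5·2.1884 + 5 = 8.878
M − M_☉ = 8.878 − 4.83 = 4.048
L/L_☉ = 10^(−0.4 × 4.048) = 0.02404

L/L_☉ ≈ 0.024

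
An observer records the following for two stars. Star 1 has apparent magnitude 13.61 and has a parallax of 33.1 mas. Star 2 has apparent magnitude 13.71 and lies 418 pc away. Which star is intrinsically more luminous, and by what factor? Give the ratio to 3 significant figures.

Star 1: p = 33.1 mas = 0.0331″ → d = 1/p = 30.21 pc
Star 1: M = m − 5 log₁₀ d + 5 = 13.61 − 5·1.4802 + 5 = 11.209
Star 2: M = m − 5 log₁₀ d + 5 = 13.71 − 5·2.6212 + 5 = 5.604
ΔM = M_1 − M_2 = 11.209 − (5.604) = 5.605; smaller M is more luminous → Star 2.
L ratio = 10^(0.4 |ΔM|) = 10^2.242 = 174.6

Star 2 is more luminous, by a factor of 175.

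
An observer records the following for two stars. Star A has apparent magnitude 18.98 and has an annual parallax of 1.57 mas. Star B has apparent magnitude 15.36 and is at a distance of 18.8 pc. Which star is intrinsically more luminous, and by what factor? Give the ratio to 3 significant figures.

Star A is more luminous, by a factor of 40.9.

Star A: p = 1.57 mas = 1.57×10^-3″ → d = 1/p = 636.9 pc
Star A: M = m − 5 log₁₀ d + 5 = 18.98 − 5·2.8041 + 5 = 9.959
Star B: M = m − 5 log₁₀ d + 5 = 15.36 − 5·1.2742 + 5 = 13.989
ΔM = M_A − M_B = 9.959 − (13.989) = -4.030; smaller M is more luminous → Star A.
L ratio = 10^(0.4 |ΔM|) = 10^1.612 = 40.92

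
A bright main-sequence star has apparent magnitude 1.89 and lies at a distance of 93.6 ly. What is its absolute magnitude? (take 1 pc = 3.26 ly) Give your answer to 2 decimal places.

d = 93.6 ly / 3.26 = 28.71 pc
5 log₁₀(d/10 pc) = 5 log₁₀(28.71) − 5 = 2.290
M = m − 5 log₁₀(d/10) = 1.89 − 2.290 = -0.400

M ≈ -0.40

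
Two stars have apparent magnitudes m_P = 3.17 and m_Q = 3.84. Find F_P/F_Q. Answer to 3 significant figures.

F_P/F_Q ≈ 1.85

Δm = 3.17 − (3.84) = -0.67
Flux ratio = 10^(−0.4 Δm) = 10^(−0.4 × -0.67) = 10^0.268 = 1.854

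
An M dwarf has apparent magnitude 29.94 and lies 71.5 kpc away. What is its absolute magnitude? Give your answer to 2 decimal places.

d = 71.5 kpc = 71500 pc
5 log₁₀(d/10 pc) = 5 log₁₀(71500) − 5 = 19.272
M = m − 5 log₁₀(d/10) = 29.94 − 19.272 = 10.668

M ≈ 10.67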